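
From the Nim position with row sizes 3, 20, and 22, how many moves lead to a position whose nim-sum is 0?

1

Compute the nim-sum pairwise:
3 ⊕ 20 = 23
23 ⊕ 22 = 1
The overall nim-sum is X = 1. A row of size p has a winning move iff p XOR X < p (reduce it to p XOR X).
  3: 3 XOR 1 = 2 < 3 — winning move (to 2).
  20: 20 XOR 1 = 21 ≥ 20 — no move.
  22: 22 XOR 1 = 23 ≥ 22 — no move.
That gives 1 winning move.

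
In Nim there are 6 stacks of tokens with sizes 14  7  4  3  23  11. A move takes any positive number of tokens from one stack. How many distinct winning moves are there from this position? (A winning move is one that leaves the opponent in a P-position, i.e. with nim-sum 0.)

1

Nim-sum: 14 ^ 7 ^ 4 ^ 3 ^ 23 ^ 11 = 18.
The overall nim-sum is X = 18. A stack of size p has a winning move iff p XOR X < p (reduce it to p XOR X).
  14: 14 XOR 18 = 28 ≥ 14 — no move.
  7: 7 XOR 18 = 21 ≥ 7 — no move.
  4: 4 XOR 18 = 22 ≥ 4 — no move.
  3: 3 XOR 18 = 17 ≥ 3 — no move.
  23: 23 XOR 18 = 5 < 23 — winning move (to 5).
  11: 11 XOR 18 = 25 ≥ 11 — no move.
That gives 1 winning move.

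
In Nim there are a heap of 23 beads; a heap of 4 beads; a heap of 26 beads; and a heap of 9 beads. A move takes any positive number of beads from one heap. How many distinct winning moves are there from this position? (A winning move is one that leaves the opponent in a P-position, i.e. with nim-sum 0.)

0

In binary:
  10111  (23)
  00100  (4)
  11010  (26)
  01001  (9)
  -----
  00000  (0)
The nim-sum is already 0, so every move leaves a nonzero nim-sum — there are no winning moves.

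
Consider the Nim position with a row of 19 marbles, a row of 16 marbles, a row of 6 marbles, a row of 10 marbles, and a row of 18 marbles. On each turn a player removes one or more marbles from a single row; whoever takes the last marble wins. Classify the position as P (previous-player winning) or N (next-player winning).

N-position

Nim-sum: 19 ^ 16 ^ 6 ^ 10 ^ 18 = 29.
The nim-sum is 29 ≠ 0, so this is an N-position: the player to move can win.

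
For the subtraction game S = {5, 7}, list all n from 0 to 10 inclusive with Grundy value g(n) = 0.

0, 1, 2, 3, 4

Build the Grundy sequence with g(k) = mex{g(k−s) : s ∈ {5, 7}, s ≤ k}:
k:     0  1  2  3  4  5  6  7  8  9 10
g(k):  0  0  0  0  0  1  1  1  1  1  2
The P-positions (g = 0) in 0..10 are 0, 1, 2, 3, 4.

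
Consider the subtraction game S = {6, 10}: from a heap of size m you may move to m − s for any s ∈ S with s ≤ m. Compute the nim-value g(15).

2

Build the Grundy sequence with g(k) = mex{g(k−s) : s ∈ {6, 10}, s ≤ k}:
k:     0  1  2  3  4  5  6  7  8  9 10 11 12 13 14 15
g(k):  0  0  0  0  0  0  1  1  1  1  1  1  2  2  2  2
So g(15) = 2.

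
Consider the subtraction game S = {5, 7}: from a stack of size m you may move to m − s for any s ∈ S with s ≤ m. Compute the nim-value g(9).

Grundy values for subtraction set {5, 7}:
g(0) = mex{} = 0
g(1) = mex{} = 0
g(2) = mex{} = 0
g(3) = mex{} = 0
g(4) = mex{} = 0
g(5) = mex{0} = 1
g(6) = mex{0} = 1
g(7) = mex{0} = 1
g(8) = mex{0} = 1
g(9) = mex{0} = 1
So g(9) = 1.

1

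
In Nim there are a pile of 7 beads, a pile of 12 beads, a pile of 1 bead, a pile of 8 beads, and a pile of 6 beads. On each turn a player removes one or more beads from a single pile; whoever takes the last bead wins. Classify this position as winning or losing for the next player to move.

Winning position

Bitwise XOR of the heap sizes:
  0111  (7)
  1100  (12)
  0001  (1)
  1000  (8)
  0110  (6)
  ----
  0100  (4)
The nim-sum is 4 ≠ 0, so this is an N-position: the player to move can win.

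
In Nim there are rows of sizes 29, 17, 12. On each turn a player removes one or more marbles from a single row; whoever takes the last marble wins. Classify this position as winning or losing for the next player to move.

Losing position

Nim-sum: 29 XOR 17 XOR 12 = 0.
The nim-sum is 0, so this is a P-position: the player to move is in a losing position under optimal play.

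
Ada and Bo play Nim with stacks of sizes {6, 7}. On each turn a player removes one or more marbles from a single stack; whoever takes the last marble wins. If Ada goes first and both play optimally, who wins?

Nim-sum: 6 XOR 7 = 1.
The nim-sum is 1 ≠ 0, so this is an N-position: the player to move can win; Ada has a winning move.

Ada wins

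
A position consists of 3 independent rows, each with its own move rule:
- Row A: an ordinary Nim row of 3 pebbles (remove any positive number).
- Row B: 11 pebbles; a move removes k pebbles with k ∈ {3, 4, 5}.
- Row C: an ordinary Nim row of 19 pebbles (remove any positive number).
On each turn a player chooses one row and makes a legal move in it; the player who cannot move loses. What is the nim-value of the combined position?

Row A is a plain Nim row of size 3, so its Grundy value is 3.
Build the Grundy sequence for row B with g(k) = mex{g(k−s) : s ∈ {3, 4, 5}, s ≤ k}:
k:     0  1  2  3  4  5  6  7  8  9 10 11
g(k):  0  0  0  1  1  1  2  2  0  0  0  1
So g(11) = 1.
Row C is a plain Nim row of size 19, so its Grundy value is 19.
The value of a disjunctive sum is the nim-sum of the parts.
Combined value = 3 XOR 1 XOR 19 = 17.

17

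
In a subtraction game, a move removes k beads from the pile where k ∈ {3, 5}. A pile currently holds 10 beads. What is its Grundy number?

Build the Grundy sequence with g(k) = mex{g(k−s) : s ∈ {3, 5}, s ≤ k}:
k:     0  1  2  3  4  5  6  7  8  9 10
g(k):  0  0  0  1  1  1  2  2  0  0  0
So g(10) = 0.

0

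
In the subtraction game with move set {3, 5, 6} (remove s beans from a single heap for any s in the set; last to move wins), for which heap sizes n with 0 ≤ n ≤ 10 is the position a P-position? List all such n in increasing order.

Build the Grundy sequence with g(k) = mex{g(k−s) : s ∈ {3, 5, 6}, s ≤ k}:
g(0) = mex{} = 0
g(1) = mex{} = 0
g(2) = mex{} = 0
g(3) = mex{0} = 1
g(4) = mex{0} = 1
g(5) = mex{0} = 1
g(6) = mex{0,1} = 2
g(7) = mex{0,1} = 2
g(8) = mex{0,1} = 2
g(9) = mex{1,2} = 0
g(10) = mex{1,2} = 0
The P-positions (g = 0) in 0..10 are 0, 1, 2, 9, 10.

0, 1, 2, 9, 10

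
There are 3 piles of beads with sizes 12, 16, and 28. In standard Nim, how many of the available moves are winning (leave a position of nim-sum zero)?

0

Compute the nim-sum pairwise:
12 ⊕ 16 = 28
28 ⊕ 28 = 0
The nim-sum is already 0, so every move leaves a nonzero nim-sum — there are no winning moves.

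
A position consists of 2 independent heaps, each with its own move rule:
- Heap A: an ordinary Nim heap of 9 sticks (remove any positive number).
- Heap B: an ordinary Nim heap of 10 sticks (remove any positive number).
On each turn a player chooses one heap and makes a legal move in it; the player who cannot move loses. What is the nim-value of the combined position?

3

Heap A is a plain Nim heap of size 9, so its Grundy value is 9.
Heap B is a plain Nim heap of size 10, so its Grundy value is 10.
The value of a disjunctive sum is the nim-sum of the parts.
Combined value = 9 XOR 10 = 3.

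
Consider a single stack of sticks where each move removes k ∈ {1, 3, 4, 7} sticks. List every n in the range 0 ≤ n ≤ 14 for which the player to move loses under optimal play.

0, 2, 8, 10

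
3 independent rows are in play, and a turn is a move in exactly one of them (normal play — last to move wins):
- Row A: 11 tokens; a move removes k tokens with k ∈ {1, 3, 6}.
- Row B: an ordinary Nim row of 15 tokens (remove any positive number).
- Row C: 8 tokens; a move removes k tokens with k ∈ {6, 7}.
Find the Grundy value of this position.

14

For row A, compute g(0), g(1), … with moves {1, 3, 6}:
k:     0  1  2  3  4  5  6  7  8  9 10 11
g(k):  0  1  0  1  0  1  2  3  2  0  1  0
So g(11) = 0.
Row B is a plain Nim row of size 15, so its Grundy value is 15.
Grundy values for row C (subtraction set {6, 7}):
g(0) = mex{} = 0
g(1) = mex{} = 0
g(2) = mex{} = 0
g(3) = mex{} = 0
g(4) = mex{} = 0
g(5) = mex{} = 0
g(6) = mex{0} = 1
g(7) = mex{0} = 1
g(8) = mex{0} = 1
So g(8) = 1.
By the Sprague-Grundy theorem, the Grundy value of a sum of independent games is the XOR of the component values.
Combined value = 0 XOR 15 XOR 1 = 14.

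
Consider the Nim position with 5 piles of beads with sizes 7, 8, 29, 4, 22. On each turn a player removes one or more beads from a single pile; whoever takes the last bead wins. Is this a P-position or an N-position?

P-position

Bitwise XOR of the heap sizes:
  00111  (7)
  01000  (8)
  11101  (29)
  00100  (4)
  10110  (22)
  -----
  00000  (0)
The nim-sum is 0, so this is a P-position: the player to move is in a losing position under optimal play.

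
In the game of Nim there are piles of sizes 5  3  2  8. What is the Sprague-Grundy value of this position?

12

Nim-sum: 5 ^ 3 ^ 2 ^ 8 = 12.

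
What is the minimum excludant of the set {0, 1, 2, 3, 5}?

The values 0, 1, 2, 3 are all present; 4 is the first non-negative integer missing from the set.

4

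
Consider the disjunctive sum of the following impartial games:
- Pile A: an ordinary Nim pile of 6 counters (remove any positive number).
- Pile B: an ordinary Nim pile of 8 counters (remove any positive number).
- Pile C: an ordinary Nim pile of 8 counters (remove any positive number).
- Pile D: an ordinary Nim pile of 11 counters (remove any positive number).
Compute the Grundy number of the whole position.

13

Pile A is a plain Nim pile of size 6, so its Grundy value is 6.
Pile B is a plain Nim pile of size 8, so its Grundy value is 8.
Pile C is a plain Nim pile of size 8, so its Grundy value is 8.
Pile D is a plain Nim pile of size 11, so its Grundy value is 11.
The value of a disjunctive sum is the nim-sum of the parts.
Combined value = 6 ⊕ 8 ⊕ 8 ⊕ 11 = 13.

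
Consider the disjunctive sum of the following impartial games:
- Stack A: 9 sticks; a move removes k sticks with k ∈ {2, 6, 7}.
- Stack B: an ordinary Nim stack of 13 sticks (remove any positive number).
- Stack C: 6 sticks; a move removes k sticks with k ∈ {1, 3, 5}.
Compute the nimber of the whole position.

Grundy values for stack A (subtraction set {2, 6, 7}):
k:     0  1  2  3  4  5  6  7  8  9
g(k):  0  0  1  1  0  0  1  1  2  0
So g(9) = 0.
Stack B is a plain Nim stack of size 13, so its Grundy value is 13.
Build the Grundy sequence for stack C with g(k) = mex{g(k−s) : s ∈ {1, 3, 5}, s ≤ k}:
k:     0  1  2  3  4  5  6
g(k):  0  1  0  1  0  1  0
So g(6) = 0.
By the Sprague-Grundy theorem, the Grundy value of a sum of independent games is the XOR of the component values.
Combined value = 0 ⊕ 13 ⊕ 0 = 13.

13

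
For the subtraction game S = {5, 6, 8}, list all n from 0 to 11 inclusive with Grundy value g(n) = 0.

0, 1, 2, 3, 4

Compute g(0), g(1), … for moves {5, 6, 8}:
k:     0  1  2  3  4  5  6  7  8  9 10 11
g(k):  0  0  0  0  0  1  1  1  1  1  2  2
The P-positions (g = 0) in 0..11 are 0, 1, 2, 3, 4.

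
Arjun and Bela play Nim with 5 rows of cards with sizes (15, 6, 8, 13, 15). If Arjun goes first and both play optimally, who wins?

Arjun wins

Nim-sum: 15 XOR 6 XOR 8 XOR 13 XOR 15 = 3.
The nim-sum is 3 ≠ 0, so this is an N-position: the player to move can win; Arjun has a winning move.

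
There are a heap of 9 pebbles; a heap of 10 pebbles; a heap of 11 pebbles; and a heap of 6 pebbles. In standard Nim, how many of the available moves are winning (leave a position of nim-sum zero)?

3

Write each in binary and XOR column by column:
  1001  (9)
  1010  (10)
  1011  (11)
  0110  (6)
  ----
  1110  (14)
The overall nim-sum is X = 14. A heap of size p has a winning move iff p XOR X < p (reduce it to p XOR X).
  9: 9 XOR 14 = 7 < 9 — winning move (to 7).
  10: 10 XOR 14 = 4 < 10 — winning move (to 4).
  11: 11 XOR 14 = 5 < 11 — winning move (to 5).
  6: 6 XOR 14 = 8 ≥ 6 — no move.
That gives 3 winning moves.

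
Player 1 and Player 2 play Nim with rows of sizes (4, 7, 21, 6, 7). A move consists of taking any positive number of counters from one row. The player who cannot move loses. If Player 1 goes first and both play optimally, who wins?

In binary:
  00100  (4)
  00111  (7)
  10101  (21)
  00110  (6)
  00111  (7)
  -----
  10111  (23)
The nim-sum is 23 ≠ 0, so this is an N-position: the player to move can win; Player 1 has a winning move.

Player 1 wins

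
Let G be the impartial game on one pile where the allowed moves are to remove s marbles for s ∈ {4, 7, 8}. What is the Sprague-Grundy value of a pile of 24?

Compute g(0), g(1), … for moves {4, 7, 8}:
k:     0  1  2  3  4  5  6  7  8  9 10 11 12 13 14 15 16 17 18 19 20 21 22 23 24
g(k):  0  0  0  0  1  1  1  1  2  2  2  2  0  0  0  0  1  1  1  1  2  2  2  2  0
So g(24) = 0.

0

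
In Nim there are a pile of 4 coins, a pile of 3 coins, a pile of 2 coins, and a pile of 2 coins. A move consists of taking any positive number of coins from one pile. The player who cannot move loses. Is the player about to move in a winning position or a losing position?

Winning position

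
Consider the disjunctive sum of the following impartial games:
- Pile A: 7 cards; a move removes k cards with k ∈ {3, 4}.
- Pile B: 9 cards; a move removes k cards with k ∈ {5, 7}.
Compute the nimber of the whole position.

1

Build the Grundy sequence for pile A with g(k) = mex{g(k−s) : s ∈ {3, 4}, s ≤ k}:
g(0) = mex{} = 0
g(1) = mex{} = 0
g(2) = mex{} = 0
g(3) = mex{0} = 1
g(4) = mex{0} = 1
g(5) = mex{0} = 1
g(6) = mex{0,1} = 2
g(7) = mex{1} = 0
So g(7) = 0.
Grundy values for pile B (subtraction set {5, 7}):
g(0) = mex{} = 0
g(1) = mex{} = 0
g(2) = mex{} = 0
g(3) = mex{} = 0
g(4) = mex{} = 0
g(5) = mex{0} = 1
g(6) = mex{0} = 1
g(7) = mex{0} = 1
g(8) = mex{0} = 1
g(9) = mex{0} = 1
So g(9) = 1.
The value of a disjunctive sum is the nim-sum of the parts.
Combined value = 0 XOR 1 = 1.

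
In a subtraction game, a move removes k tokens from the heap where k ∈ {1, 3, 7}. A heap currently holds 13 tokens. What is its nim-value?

1

Build the Grundy sequence with g(k) = mex{g(k−s) : s ∈ {1, 3, 7}, s ≤ k}:
k:     0  1  2  3  4  5  6  7  8  9 10 11 12 13
g(k):  0  1  0  1  0  1  0  1  0  1  0  1  0  1
So g(13) = 1.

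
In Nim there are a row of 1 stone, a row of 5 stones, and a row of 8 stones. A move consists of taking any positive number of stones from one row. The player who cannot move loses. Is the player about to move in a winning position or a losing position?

Winning position

In binary:
  0001  (1)
  0101  (5)
  1000  (8)
  ----
  1100  (12)
The nim-sum is 12 ≠ 0, so this is an N-position: the player to move can win.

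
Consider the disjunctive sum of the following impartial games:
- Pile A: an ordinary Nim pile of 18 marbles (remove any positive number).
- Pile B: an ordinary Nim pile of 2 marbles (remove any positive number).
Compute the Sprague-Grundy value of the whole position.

Pile A is a plain Nim pile of size 18, so its Grundy value is 18.
Pile B is a plain Nim pile of size 2, so its Grundy value is 2.
The value of a disjunctive sum is the nim-sum of the parts.
Combined value = 18 ⊕ 2 = 16.

16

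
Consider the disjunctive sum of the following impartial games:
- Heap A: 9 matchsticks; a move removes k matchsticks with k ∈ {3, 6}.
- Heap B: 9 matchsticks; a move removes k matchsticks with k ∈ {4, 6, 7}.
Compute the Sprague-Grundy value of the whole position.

For heap A, compute g(0), g(1), … with moves {3, 6}:
g(0) = mex{} = 0
g(1) = mex{} = 0
g(2) = mex{} = 0
g(3) = mex{0} = 1
g(4) = mex{0} = 1
g(5) = mex{0} = 1
g(6) = mex{0,1} = 2
g(7) = mex{0,1} = 2
g(8) = mex{0,1} = 2
g(9) = mex{1,2} = 0
So g(9) = 0.
Build the Grundy sequence for heap B with g(k) = mex{g(k−s) : s ∈ {4, 6, 7}, s ≤ k}:
g(0) = mex{} = 0
g(1) = mex{} = 0
g(2) = mex{} = 0
g(3) = mex{} = 0
g(4) = mex{0} = 1
g(5) = mex{0} = 1
g(6) = mex{0} = 1
g(7) = mex{0} = 1
g(8) = mex{0,1} = 2
g(9) = mex{0,1} = 2
So g(9) = 2.
The value of a disjunctive sum is the nim-sum of the parts.
Combined value = 0 ⊕ 2 = 2.

2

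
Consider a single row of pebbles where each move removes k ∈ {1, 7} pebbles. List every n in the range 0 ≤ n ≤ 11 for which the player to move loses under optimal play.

0, 2, 4, 6, 8, 10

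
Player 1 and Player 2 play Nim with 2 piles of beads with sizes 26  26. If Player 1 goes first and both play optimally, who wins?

Nim-sum: 26 ^ 26 = 0.
The nim-sum is 0, so this is a P-position: the player to move is in a losing position under optimal play; Player 1 is about to move from it and so loses — Player 2 wins.

Player 2 wins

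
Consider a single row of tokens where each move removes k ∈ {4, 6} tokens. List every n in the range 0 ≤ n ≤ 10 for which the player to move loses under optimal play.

Compute g(0), g(1), … for moves {4, 6}:
k:     0  1  2  3  4  5  6  7  8  9 10
g(k):  0  0  0  0  1  1  1  1  2  2  0
The P-positions (g = 0) in 0..10 are 0, 1, 2, 3, 10.

0, 1, 2, 3, 10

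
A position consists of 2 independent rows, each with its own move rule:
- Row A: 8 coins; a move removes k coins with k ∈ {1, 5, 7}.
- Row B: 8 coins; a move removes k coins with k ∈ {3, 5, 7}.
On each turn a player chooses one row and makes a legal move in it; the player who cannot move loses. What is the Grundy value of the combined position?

Grundy values for row A (subtraction set {1, 5, 7}):
k:     0  1  2  3  4  5  6  7  8
g(k):  0  1  0  1  0  1  0  1  0
So g(8) = 0.
For row B, compute g(0), g(1), … with moves {3, 5, 7}:
k:     0  1  2  3  4  5  6  7  8
g(k):  0  0  0  1  1  1  2  2  2
So g(8) = 2.
The value of a disjunctive sum is the nim-sum of the parts.
Combined value = 0 XOR 2 = 2.

2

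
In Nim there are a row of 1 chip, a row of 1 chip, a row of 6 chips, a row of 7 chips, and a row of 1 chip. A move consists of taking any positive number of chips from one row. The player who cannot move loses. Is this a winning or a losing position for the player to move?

Losing position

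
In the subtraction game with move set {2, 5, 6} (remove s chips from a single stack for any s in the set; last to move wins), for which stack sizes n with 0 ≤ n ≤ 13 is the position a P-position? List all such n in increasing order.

Grundy values for subtraction set {2, 5, 6}:
g(0) = mex{} = 0
g(1) = mex{} = 0
g(2) = mex{0} = 1
g(3) = mex{0} = 1
g(4) = mex{1} = 0
g(5) = mex{0,1} = 2
g(6) = mex{0} = 1
g(7) = mex{0,1,2} = 3
g(8) = mex{1} = 0
g(9) = mex{0,1,3} = 2
g(10) = mex{0,2} = 1
g(11) = mex{1,2} = 0
g(12) = mex{1,3} = 0
g(13) = mex{0,3} = 1
The P-positions (g = 0) in 0..13 are 0, 1, 4, 8, 11, 12.

0, 1, 4, 8, 11, 12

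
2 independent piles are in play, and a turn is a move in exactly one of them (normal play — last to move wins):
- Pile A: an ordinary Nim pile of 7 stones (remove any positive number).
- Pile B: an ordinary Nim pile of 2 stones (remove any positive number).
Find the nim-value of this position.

Pile A is a plain Nim pile of size 7, so its Grundy value is 7.
Pile B is a plain Nim pile of size 2, so its Grundy value is 2.
The value of a disjunctive sum is the nim-sum of the parts.
Combined value = 7 ⊕ 2 = 5.

5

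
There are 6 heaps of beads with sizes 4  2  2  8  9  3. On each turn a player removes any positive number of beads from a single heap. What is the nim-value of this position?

6

Compute the nim-sum pairwise:
4 ^ 2 = 6
6 ^ 2 = 4
4 ^ 8 = 12
12 ^ 9 = 5
5 ^ 3 = 6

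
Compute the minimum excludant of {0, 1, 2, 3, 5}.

4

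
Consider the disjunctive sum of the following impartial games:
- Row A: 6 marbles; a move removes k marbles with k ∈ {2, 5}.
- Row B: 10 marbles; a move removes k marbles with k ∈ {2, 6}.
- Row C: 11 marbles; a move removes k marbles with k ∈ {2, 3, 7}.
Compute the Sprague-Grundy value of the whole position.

0

Build the Grundy sequence for row A with g(k) = mex{g(k−s) : s ∈ {2, 5}, s ≤ k}:
g(0) = mex{} = 0
g(1) = mex{} = 0
g(2) = mex{0} = 1
g(3) = mex{0} = 1
g(4) = mex{1} = 0
g(5) = mex{0,1} = 2
g(6) = mex{0} = 1
So g(6) = 1.
For row B, compute g(0), g(1), … with moves {2, 6}:
k:     0  1  2  3  4  5  6  7  8  9 10
g(k):  0  0  1  1  0  0  1  1  0  0  1
So g(10) = 1.
Build the Grundy sequence for row C with g(k) = mex{g(k−s) : s ∈ {2, 3, 7}, s ≤ k}:
k:     0  1  2  3  4  5  6  7  8  9 10 11
g(k):  0  0  1  1  2  0  0  1  1  2  0  0
So g(11) = 0.
The value of a disjunctive sum is the nim-sum of the parts.
Combined value = 1 XOR 1 XOR 0 = 0.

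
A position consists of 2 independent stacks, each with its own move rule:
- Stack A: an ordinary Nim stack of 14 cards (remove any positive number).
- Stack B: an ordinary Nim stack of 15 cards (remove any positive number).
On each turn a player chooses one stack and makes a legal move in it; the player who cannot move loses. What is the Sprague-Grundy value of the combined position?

1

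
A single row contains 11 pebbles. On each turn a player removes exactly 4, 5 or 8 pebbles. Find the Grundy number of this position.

Compute g(0), g(1), … for moves {4, 5, 8}:
k:     0  1  2  3  4  5  6  7  8  9 10 11
g(k):  0  0  0  0  1  1  1  1  2  2  2  2
So g(11) = 2.

2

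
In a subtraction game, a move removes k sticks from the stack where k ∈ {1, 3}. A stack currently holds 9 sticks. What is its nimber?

Grundy values for subtraction set {1, 3}:
k:     0  1  2  3  4  5  6  7  8  9
g(k):  0  1  0  1  0  1  0  1  0  1
So g(9) = 1.

1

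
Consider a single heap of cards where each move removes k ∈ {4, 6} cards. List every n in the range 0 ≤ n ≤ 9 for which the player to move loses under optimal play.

0, 1, 2, 3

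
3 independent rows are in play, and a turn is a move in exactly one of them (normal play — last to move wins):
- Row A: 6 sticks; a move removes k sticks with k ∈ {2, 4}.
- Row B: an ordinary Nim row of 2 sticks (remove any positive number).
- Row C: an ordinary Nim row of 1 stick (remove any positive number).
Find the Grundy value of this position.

3

Build the Grundy sequence for row A with g(k) = mex{g(k−s) : s ∈ {2, 4}, s ≤ k}:
k:     0  1  2  3  4  5  6
g(k):  0  0  1  1  2  2  0
So g(6) = 0.
Row B is a plain Nim row of size 2, so its Grundy value is 2.
Row C is a plain Nim row of size 1, so its Grundy value is 1.
By the Sprague-Grundy theorem, the Grundy value of a sum of independent games is the XOR of the component values.
Combined value = 0 ⊕ 2 ⊕ 1 = 3.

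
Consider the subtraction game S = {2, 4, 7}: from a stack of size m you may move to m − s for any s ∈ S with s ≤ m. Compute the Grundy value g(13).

2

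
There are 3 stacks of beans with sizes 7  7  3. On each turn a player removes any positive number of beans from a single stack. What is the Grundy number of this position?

Nim-sum: 7 ^ 7 ^ 3 = 3.

3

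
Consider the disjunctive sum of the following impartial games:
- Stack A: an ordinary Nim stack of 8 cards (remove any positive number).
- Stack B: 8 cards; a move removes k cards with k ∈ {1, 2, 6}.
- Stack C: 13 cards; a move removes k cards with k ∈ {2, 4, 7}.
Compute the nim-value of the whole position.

11

Stack A is a plain Nim stack of size 8, so its Grundy value is 8.
For stack B, compute g(0), g(1), … with moves {1, 2, 6}:
k:     0  1  2  3  4  5  6  7  8
g(k):  0  1  2  0  1  2  3  0  1
So g(8) = 1.
For stack C, compute g(0), g(1), … with moves {2, 4, 7}:
k:     0  1  2  3  4  5  6  7  8  9 10 11 12 13
g(k):  0  0  1  1  2  2  0  3  1  0  2  1  0  2
So g(13) = 2.
The value of a disjunctive sum is the nim-sum of the parts.
Combined value = 8 XOR 1 XOR 2 = 11.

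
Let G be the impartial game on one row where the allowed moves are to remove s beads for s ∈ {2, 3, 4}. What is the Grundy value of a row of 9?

Grundy values for subtraction set {2, 3, 4}:
k:     0  1  2  3  4  5  6  7  8  9
g(k):  0  0  1  1  2  2  0  0  1  1
So g(9) = 1.

1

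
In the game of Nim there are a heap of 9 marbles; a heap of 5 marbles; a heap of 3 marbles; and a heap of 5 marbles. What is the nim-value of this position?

In binary:
  1001  (9)
  0101  (5)
  0011  (3)
  0101  (5)
  ----
  1010  (10)

10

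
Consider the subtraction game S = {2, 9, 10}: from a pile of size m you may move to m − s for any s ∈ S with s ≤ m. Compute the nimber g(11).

3

Grundy values for subtraction set {2, 9, 10}:
g(0) = mex{} = 0
g(1) = mex{} = 0
g(2) = mex{0} = 1
g(3) = mex{0} = 1
g(4) = mex{1} = 0
g(5) = mex{1} = 0
g(6) = mex{0} = 1
g(7) = mex{0} = 1
g(8) = mex{1} = 0
g(9) = mex{0,1} = 2
g(10) = mex{0} = 1
g(11) = mex{0,1,2} = 3
So g(11) = 3.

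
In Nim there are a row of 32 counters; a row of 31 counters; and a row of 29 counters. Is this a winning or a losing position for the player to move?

Winning position

Compute the nim-sum pairwise:
32 ⊕ 31 = 63
63 ⊕ 29 = 34
The nim-sum is 34 ≠ 0, so this is an N-position: the player to move can win.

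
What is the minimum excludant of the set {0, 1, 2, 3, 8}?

The values 0, 1, 2, 3 are all present; 4 is the first non-negative integer missing from the set.

4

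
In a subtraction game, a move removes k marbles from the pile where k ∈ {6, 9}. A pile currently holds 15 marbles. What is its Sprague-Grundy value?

0

Grundy values for subtraction set {6, 9}:
k:     0  1  2  3  4  5  6  7  8  9 10 11 12 13 14 15
g(k):  0  0  0  0  0  0  1  1  1  1  1  1  2  2  2  0
So g(15) = 0.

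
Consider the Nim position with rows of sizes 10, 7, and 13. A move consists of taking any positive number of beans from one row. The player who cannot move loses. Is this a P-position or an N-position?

P-position

Bitwise XOR of the heap sizes:
  1010  (10)
  0111  (7)
  1101  (13)
  ----
  0000  (0)
The nim-sum is 0, so this is a P-position: the player to move is in a losing position under optimal play.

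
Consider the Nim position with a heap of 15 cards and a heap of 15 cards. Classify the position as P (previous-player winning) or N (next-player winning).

P-position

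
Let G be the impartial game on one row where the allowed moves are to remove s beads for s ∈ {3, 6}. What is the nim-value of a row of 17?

2

Compute g(0), g(1), … for moves {3, 6}:
k:     0  1  2  3  4  5  6  7  8  9 10 11 12 13 14 15 16 17
g(k):  0  0  0  1  1  1  2  2  2  0  0  0  1  1  1  2  2  2
So g(17) = 2.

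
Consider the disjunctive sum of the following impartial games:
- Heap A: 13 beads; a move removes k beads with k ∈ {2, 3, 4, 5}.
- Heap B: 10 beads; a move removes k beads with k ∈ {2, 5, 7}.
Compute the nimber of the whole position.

Grundy values for heap A (subtraction set {2, 3, 4, 5}):
g(0) = mex{} = 0
g(1) = mex{} = 0
g(2) = mex{0} = 1
g(3) = mex{0} = 1
g(4) = mex{0,1} = 2
g(5) = mex{0,1} = 2
g(6) = mex{0,1,2} = 3
g(7) = mex{1,2} = 0
g(8) = mex{1,2,3} = 0
g(9) = mex{0,2,3} = 1
g(10) = mex{0,2,3} = 1
g(11) = mex{0,1,3} = 2
g(12) = mex{0,1} = 2
g(13) = mex{0,1,2} = 3
So g(13) = 3.
Build the Grundy sequence for heap B with g(k) = mex{g(k−s) : s ∈ {2, 5, 7}, s ≤ k}:
g(0) = mex{} = 0
g(1) = mex{} = 0
g(2) = mex{0} = 1
g(3) = mex{0} = 1
g(4) = mex{1} = 0
g(5) = mex{0,1} = 2
g(6) = mex{0} = 1
g(7) = mex{0,1,2} = 3
g(8) = mex{0,1} = 2
g(9) = mex{0,1,3} = 2
g(10) = mex{1,2} = 0
So g(10) = 0.
By the Sprague-Grundy theorem, the Grundy value of a sum of independent games is the XOR of the component values.
Combined value = 3 XOR 0 = 3.

3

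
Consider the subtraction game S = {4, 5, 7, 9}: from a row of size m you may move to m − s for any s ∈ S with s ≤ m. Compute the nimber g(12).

Compute g(0), g(1), … for moves {4, 5, 7, 9}:
k:     0  1  2  3  4  5  6  7  8  9 10 11 12
g(k):  0  0  0  0  1  1  1  1  2  2  2  2  3
So g(12) = 3.

3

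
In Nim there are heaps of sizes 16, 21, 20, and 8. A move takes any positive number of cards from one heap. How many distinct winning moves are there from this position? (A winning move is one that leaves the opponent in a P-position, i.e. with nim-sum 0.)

3

Nim-sum: 16 XOR 21 XOR 20 XOR 8 = 25.
The overall nim-sum is X = 25. A heap of size p has a winning move iff p XOR X < p (reduce it to p XOR X).
  16: 16 XOR 25 = 9 < 16 — winning move (to 9).
  21: 21 XOR 25 = 12 < 21 — winning move (to 12).
  20: 20 XOR 25 = 13 < 20 — winning move (to 13).
  8: 8 XOR 25 = 17 ≥ 8 — no move.
That gives 3 winning moves.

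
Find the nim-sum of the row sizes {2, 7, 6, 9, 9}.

In binary:
  0010  (2)
  0111  (7)
  0110  (6)
  1001  (9)
  1001  (9)
  ----
  0011  (3)

3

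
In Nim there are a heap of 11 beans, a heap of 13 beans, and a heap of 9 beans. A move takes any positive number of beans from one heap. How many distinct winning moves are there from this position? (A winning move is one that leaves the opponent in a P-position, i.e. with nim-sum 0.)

3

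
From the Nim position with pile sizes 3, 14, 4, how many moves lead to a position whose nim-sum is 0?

1

Nim-sum: 3 ^ 14 ^ 4 = 9.
The overall nim-sum is X = 9. A pile of size p has a winning move iff p XOR X < p (reduce it to p XOR X).
  3: 3 XOR 9 = 10 ≥ 3 — no move.
  14: 14 XOR 9 = 7 < 14 — winning move (to 7).
  4: 4 XOR 9 = 13 ≥ 4 — no move.
That gives 1 winning move.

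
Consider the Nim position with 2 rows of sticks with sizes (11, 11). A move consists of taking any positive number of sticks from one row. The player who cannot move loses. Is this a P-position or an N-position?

Nim-sum: 11 ^ 11 = 0.
The nim-sum is 0, so this is a P-position: the player to move is in a losing position under optimal play.

P-position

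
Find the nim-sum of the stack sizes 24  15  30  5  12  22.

22

Compute the nim-sum pairwise:
24 XOR 15 = 23
23 XOR 30 = 9
9 XOR 5 = 12
12 XOR 12 = 0
0 XOR 22 = 22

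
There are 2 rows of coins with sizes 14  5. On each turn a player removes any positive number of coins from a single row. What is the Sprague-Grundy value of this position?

11

Nim-sum: 14 ^ 5 = 11.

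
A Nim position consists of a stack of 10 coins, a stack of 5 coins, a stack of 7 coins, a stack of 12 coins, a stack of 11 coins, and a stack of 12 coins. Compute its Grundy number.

Compute the nim-sum pairwise:
10 XOR 5 = 15
15 XOR 7 = 8
8 XOR 12 = 4
4 XOR 11 = 15
15 XOR 12 = 3

3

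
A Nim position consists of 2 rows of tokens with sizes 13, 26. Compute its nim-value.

23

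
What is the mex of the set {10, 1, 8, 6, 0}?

2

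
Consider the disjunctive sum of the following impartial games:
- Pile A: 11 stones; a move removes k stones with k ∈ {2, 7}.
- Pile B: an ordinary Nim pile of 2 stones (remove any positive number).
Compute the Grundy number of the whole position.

3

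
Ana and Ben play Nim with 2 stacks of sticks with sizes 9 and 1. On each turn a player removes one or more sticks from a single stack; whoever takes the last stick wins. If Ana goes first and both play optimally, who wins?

Ana wins

Compute the nim-sum pairwise:
9 XOR 1 = 8
The nim-sum is 8 ≠ 0, so this is an N-position: the player to move can win; Ana has a winning move.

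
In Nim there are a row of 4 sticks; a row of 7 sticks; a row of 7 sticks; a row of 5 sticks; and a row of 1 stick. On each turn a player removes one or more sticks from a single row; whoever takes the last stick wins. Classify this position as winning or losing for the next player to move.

Losing position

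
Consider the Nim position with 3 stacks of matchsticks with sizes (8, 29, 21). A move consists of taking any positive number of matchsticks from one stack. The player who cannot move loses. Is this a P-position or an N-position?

Nim-sum: 8 ^ 29 ^ 21 = 0.
The nim-sum is 0, so this is a P-position: the player to move is in a losing position under optimal play.

P-position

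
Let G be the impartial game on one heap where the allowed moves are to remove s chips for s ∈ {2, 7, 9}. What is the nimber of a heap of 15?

Compute g(0), g(1), … for moves {2, 7, 9}:
k:     0  1  2  3  4  5  6  7  8  9 10 11 12 13 14 15
g(k):  0  0  1  1  0  0  1  1  2  2  3  3  2  2  3  0
So g(15) = 0.

0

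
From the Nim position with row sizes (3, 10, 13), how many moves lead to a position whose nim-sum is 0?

1

Compute the nim-sum pairwise:
3 ⊕ 10 = 9
9 ⊕ 13 = 4
The overall nim-sum is X = 4. A row of size p has a winning move iff p XOR X < p (reduce it to p XOR X).
  3: 3 XOR 4 = 7 ≥ 3 — no move.
  10: 10 XOR 4 = 14 ≥ 10 — no move.
  13: 13 XOR 4 = 9 < 13 — winning move (to 9).
That gives 1 winning move.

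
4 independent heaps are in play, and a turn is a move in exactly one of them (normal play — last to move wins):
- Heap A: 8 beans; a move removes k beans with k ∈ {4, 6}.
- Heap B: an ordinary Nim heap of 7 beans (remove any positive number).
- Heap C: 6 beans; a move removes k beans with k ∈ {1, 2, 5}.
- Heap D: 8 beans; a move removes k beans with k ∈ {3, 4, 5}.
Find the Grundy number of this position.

5

Grundy values for heap A (subtraction set {4, 6}):
g(0) = mex{} = 0
g(1) = mex{} = 0
g(2) = mex{} = 0
g(3) = mex{} = 0
g(4) = mex{0} = 1
g(5) = mex{0} = 1
g(6) = mex{0} = 1
g(7) = mex{0} = 1
g(8) = mex{0,1} = 2
So g(8) = 2.
Heap B is a plain Nim heap of size 7, so its Grundy value is 7.
Grundy values for heap C (subtraction set {1, 2, 5}):
g(0) = mex{} = 0
g(1) = mex{0} = 1
g(2) = mex{0,1} = 2
g(3) = mex{1,2} = 0
g(4) = mex{0,2} = 1
g(5) = mex{0,1} = 2
g(6) = mex{1,2} = 0
So g(6) = 0.
Grundy values for heap D (subtraction set {3, 4, 5}):
k:     0  1  2  3  4  5  6  7  8
g(k):  0  0  0  1  1  1  2  2  0
So g(8) = 0.
By the Sprague-Grundy theorem, the Grundy value of a sum of independent games is the XOR of the component values.
Combined value = 2 XOR 7 XOR 0 XOR 0 = 5.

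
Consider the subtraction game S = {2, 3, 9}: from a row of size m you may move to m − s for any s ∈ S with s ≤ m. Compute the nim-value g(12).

0

Grundy values for subtraction set {2, 3, 9}:
k:     0  1  2  3  4  5  6  7  8  9 10 11 12
g(k):  0  0  1  1  2  0  0  1  1  2  2  0  0
So g(12) = 0.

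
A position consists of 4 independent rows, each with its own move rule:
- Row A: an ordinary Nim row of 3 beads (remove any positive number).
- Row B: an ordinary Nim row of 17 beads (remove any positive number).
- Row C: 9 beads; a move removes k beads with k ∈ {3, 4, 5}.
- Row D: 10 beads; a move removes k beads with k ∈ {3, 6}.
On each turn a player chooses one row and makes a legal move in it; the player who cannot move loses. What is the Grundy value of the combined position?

18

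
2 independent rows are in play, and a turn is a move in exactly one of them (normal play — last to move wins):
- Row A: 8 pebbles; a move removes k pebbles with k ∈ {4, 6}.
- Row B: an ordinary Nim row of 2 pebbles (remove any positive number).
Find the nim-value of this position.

Grundy values for row A (subtraction set {4, 6}):
k:     0  1  2  3  4  5  6  7  8
g(k):  0  0  0  0  1  1  1  1  2
So g(8) = 2.
Row B is a plain Nim row of size 2, so its Grundy value is 2.
By the Sprague-Grundy theorem, the Grundy value of a sum of independent games is the XOR of the component values.
Combined value = 2 XOR 2 = 0.

0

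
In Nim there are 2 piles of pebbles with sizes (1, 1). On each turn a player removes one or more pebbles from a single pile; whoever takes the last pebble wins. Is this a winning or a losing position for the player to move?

Losing position

Compute the nim-sum pairwise:
1 ^ 1 = 0
The nim-sum is 0, so this is a P-position: the player to move is in a losing position under optimal play.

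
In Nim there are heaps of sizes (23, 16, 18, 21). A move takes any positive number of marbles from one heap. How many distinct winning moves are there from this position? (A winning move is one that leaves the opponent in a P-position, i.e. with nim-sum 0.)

0

Nim-sum: 23 XOR 16 XOR 18 XOR 21 = 0.
The nim-sum is already 0, so every move leaves a nonzero nim-sum — there are no winning moves.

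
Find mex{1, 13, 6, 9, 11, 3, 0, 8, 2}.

The values 0, 1, 2, 3 are all present; 4 is the first non-negative integer missing from the set.

4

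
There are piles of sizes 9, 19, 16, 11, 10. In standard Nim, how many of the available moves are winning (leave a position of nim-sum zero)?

Nim-sum: 9 XOR 19 XOR 16 XOR 11 XOR 10 = 11.
The overall nim-sum is X = 11. A pile of size p has a winning move iff p XOR X < p (reduce it to p XOR X).
  9: 9 XOR 11 = 2 < 9 — winning move (to 2).
  19: 19 XOR 11 = 24 ≥ 19 — no move.
  16: 16 XOR 11 = 27 ≥ 16 — no move.
  11: 11 XOR 11 = 0 < 11 — winning move (to 0).
  10: 10 XOR 11 = 1 < 10 — winning move (to 1).
That gives 3 winning moves.

3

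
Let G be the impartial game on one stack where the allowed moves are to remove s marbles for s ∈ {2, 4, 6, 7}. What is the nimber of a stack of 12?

Compute g(0), g(1), … for moves {2, 4, 6, 7}:
g(0) = mex{} = 0
g(1) = mex{} = 0
g(2) = mex{0} = 1
g(3) = mex{0} = 1
g(4) = mex{0,1} = 2
g(5) = mex{0,1} = 2
g(6) = mex{0,1,2} = 3
g(7) = mex{0,1,2} = 3
g(8) = mex{0,1,2,3} = 4
g(9) = mex{1,2,3} = 0
g(10) = mex{1,2,3,4} = 0
g(11) = mex{0,2,3} = 1
g(12) = mex{0,2,3,4} = 1
So g(12) = 1.

1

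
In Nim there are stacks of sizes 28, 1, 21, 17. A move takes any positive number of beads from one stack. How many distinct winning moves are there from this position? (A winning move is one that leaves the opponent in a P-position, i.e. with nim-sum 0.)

Write each in binary and XOR column by column:
  11100  (28)
  00001  (1)
  10101  (21)
  10001  (17)
  -----
  11001  (25)
The overall nim-sum is X = 25. A stack of size p has a winning move iff p XOR X < p (reduce it to p XOR X).
  28: 28 XOR 25 = 5 < 28 — winning move (to 5).
  1: 1 XOR 25 = 24 ≥ 1 — no move.
  21: 21 XOR 25 = 12 < 21 — winning move (to 12).
  17: 17 XOR 25 = 8 < 17 — winning move (to 8).
That gives 3 winning moves.

3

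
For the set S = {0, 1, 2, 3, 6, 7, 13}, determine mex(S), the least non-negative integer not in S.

4

The values 0, 1, 2, 3 are all present; 4 is the first non-negative integer missing from the set.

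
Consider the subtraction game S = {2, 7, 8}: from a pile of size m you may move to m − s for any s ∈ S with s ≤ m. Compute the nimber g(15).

Build the Grundy sequence with g(k) = mex{g(k−s) : s ∈ {2, 7, 8}, s ≤ k}:
k:     0  1  2  3  4  5  6  7  8  9 10 11 12 13 14 15
g(k):  0  0  1  1  0  0  1  1  2  2  0  3  1  2  0  0
So g(15) = 0.

0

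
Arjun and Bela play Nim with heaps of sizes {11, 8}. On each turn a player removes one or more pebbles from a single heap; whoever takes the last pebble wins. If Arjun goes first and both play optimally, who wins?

Arjun wins

Compute the nim-sum pairwise:
11 ^ 8 = 3
The nim-sum is 3 ≠ 0, so this is an N-position: the player to move can win; Arjun has a winning move.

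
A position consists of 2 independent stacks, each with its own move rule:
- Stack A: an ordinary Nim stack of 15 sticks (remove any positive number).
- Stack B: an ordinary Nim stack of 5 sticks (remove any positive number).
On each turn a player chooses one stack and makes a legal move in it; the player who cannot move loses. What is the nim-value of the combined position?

Stack A is a plain Nim stack of size 15, so its Grundy value is 15.
Stack B is a plain Nim stack of size 5, so its Grundy value is 5.
The value of a disjunctive sum is the nim-sum of the parts.
Combined value = 15 ⊕ 5 = 10.

10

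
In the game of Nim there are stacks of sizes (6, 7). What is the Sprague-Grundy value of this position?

1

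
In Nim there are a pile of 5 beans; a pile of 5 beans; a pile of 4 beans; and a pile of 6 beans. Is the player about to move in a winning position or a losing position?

Write each in binary and XOR column by column:
  101  (5)
  101  (5)
  100  (4)
  110  (6)
  ---
  010  (2)
The nim-sum is 2 ≠ 0, so this is an N-position: the player to move can win.

Winning position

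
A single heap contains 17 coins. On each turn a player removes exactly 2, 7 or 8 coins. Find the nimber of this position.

Compute g(0), g(1), … for moves {2, 7, 8}:
k:     0  1  2  3  4  5  6  7  8  9 10 11 12 13 14 15 16 17
g(k):  0  0  1  1  0  0  1  1  2  2  0  3  1  2  0  0  1  1
So g(17) = 1.

1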